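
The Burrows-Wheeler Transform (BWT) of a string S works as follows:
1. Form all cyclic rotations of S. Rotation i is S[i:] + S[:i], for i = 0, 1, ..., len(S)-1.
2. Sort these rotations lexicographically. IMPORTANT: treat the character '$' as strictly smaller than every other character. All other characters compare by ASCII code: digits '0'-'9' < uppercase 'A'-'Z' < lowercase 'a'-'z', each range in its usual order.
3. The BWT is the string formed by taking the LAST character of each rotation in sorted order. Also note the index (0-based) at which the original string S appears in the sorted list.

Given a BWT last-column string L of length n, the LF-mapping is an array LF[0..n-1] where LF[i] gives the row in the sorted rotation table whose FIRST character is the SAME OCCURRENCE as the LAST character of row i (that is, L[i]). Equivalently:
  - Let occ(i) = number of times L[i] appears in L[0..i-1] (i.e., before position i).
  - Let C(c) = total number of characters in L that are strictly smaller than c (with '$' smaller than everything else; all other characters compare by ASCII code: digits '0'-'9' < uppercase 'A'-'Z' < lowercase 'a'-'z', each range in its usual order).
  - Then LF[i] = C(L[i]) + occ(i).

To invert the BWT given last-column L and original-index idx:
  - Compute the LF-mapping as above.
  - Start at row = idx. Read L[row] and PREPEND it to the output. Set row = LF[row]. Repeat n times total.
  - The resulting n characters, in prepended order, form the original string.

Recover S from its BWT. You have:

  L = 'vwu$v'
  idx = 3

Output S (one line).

LF mapping: 2 4 1 0 3
Walk LF starting at row 3, prepending L[row]:
  step 1: row=3, L[3]='$', prepend. Next row=LF[3]=0
  step 2: row=0, L[0]='v', prepend. Next row=LF[0]=2
  step 3: row=2, L[2]='u', prepend. Next row=LF[2]=1
  step 4: row=1, L[1]='w', prepend. Next row=LF[1]=4
  step 5: row=4, L[4]='v', prepend. Next row=LF[4]=3
Reversed output: vwuv$

Answer: vwuv$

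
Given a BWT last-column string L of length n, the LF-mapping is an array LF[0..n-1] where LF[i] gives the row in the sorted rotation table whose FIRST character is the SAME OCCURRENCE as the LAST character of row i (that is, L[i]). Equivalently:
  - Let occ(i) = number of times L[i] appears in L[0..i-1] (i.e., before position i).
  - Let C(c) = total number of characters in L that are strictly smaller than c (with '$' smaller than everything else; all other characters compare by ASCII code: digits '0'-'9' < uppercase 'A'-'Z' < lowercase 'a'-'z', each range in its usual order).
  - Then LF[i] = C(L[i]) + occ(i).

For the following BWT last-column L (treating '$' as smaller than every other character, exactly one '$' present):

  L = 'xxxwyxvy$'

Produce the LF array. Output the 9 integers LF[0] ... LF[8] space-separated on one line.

Answer: 3 4 5 2 7 6 1 8 0

Derivation:
Char counts: '$':1, 'v':1, 'w':1, 'x':4, 'y':2
C (first-col start): C('$')=0, C('v')=1, C('w')=2, C('x')=3, C('y')=7
L[0]='x': occ=0, LF[0]=C('x')+0=3+0=3
L[1]='x': occ=1, LF[1]=C('x')+1=3+1=4
L[2]='x': occ=2, LF[2]=C('x')+2=3+2=5
L[3]='w': occ=0, LF[3]=C('w')+0=2+0=2
L[4]='y': occ=0, LF[4]=C('y')+0=7+0=7
L[5]='x': occ=3, LF[5]=C('x')+3=3+3=6
L[6]='v': occ=0, LF[6]=C('v')+0=1+0=1
L[7]='y': occ=1, LF[7]=C('y')+1=7+1=8
L[8]='$': occ=0, LF[8]=C('$')+0=0+0=0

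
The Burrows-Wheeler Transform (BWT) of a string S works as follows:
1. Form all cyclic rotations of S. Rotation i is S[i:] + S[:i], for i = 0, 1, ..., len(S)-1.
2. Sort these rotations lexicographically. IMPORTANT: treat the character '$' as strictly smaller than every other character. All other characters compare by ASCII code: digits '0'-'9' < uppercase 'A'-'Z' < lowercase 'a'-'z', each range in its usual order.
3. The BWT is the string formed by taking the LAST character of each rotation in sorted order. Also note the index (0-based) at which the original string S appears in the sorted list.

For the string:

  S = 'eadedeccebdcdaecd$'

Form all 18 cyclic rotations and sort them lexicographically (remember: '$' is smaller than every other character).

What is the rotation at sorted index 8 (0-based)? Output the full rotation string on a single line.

All 18 rotations (rotation i = S[i:]+S[:i]):
  rot[0] = eadedeccebdcdaecd$
  rot[1] = adedeccebdcdaecd$e
  rot[2] = dedeccebdcdaecd$ea
  rot[3] = edeccebdcdaecd$ead
  rot[4] = deccebdcdaecd$eade
  rot[5] = eccebdcdaecd$eaded
  rot[6] = ccebdcdaecd$eadede
  rot[7] = cebdcdaecd$eadedec
  rot[8] = ebdcdaecd$eadedecc
  rot[9] = bdcdaecd$eadedecce
  rot[10] = dcdaecd$eadedecceb
  rot[11] = cdaecd$eadedeccebd
  rot[12] = daecd$eadedeccebdc
  rot[13] = aecd$eadedeccebdcd
  rot[14] = ecd$eadedeccebdcda
  rot[15] = cd$eadedeccebdcdae
  rot[16] = d$eadedeccebdcdaec
  rot[17] = $eadedeccebdcdaecd
Sorted (with $ < everything):
  sorted[0] = $eadedeccebdcdaecd
  sorted[1] = adedeccebdcdaecd$e
  sorted[2] = aecd$eadedeccebdcd
  sorted[3] = bdcdaecd$eadedecce
  sorted[4] = ccebdcdaecd$eadede
  sorted[5] = cd$eadedeccebdcdae
  sorted[6] = cdaecd$eadedeccebd
  sorted[7] = cebdcdaecd$eadedec
  sorted[8] = d$eadedeccebdcdaec
  sorted[9] = daecd$eadedeccebdc
  sorted[10] = dcdaecd$eadedecceb
  sorted[11] = deccebdcdaecd$eade
  sorted[12] = dedeccebdcdaecd$ea
  sorted[13] = eadedeccebdcdaecd$
  sorted[14] = ebdcdaecd$eadedecc
  sorted[15] = eccebdcdaecd$eaded
  sorted[16] = ecd$eadedeccebdcda
  sorted[17] = edeccebdcdaecd$ead
sorted[8] = d$eadedeccebdcdaec

Answer: d$eadedeccebdcdaec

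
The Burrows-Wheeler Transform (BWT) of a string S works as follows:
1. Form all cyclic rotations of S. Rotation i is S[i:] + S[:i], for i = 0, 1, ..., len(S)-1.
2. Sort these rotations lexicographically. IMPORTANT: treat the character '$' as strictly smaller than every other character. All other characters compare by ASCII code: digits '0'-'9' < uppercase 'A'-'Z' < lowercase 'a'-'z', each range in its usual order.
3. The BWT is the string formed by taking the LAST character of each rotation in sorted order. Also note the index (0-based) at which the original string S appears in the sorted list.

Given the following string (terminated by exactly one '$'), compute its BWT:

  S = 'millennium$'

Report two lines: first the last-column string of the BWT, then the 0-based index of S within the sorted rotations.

Answer: mlmnliu$nei
7

Derivation:
All 11 rotations (rotation i = S[i:]+S[:i]):
  rot[0] = millennium$
  rot[1] = illennium$m
  rot[2] = llennium$mi
  rot[3] = lennium$mil
  rot[4] = ennium$mill
  rot[5] = nnium$mille
  rot[6] = nium$millen
  rot[7] = ium$millenn
  rot[8] = um$millenni
  rot[9] = m$millenniu
  rot[10] = $millennium
Sorted (with $ < everything):
  sorted[0] = $millennium  (last char: 'm')
  sorted[1] = ennium$mill  (last char: 'l')
  sorted[2] = illennium$m  (last char: 'm')
  sorted[3] = ium$millenn  (last char: 'n')
  sorted[4] = lennium$mil  (last char: 'l')
  sorted[5] = llennium$mi  (last char: 'i')
  sorted[6] = m$millenniu  (last char: 'u')
  sorted[7] = millennium$  (last char: '$')
  sorted[8] = nium$millen  (last char: 'n')
  sorted[9] = nnium$mille  (last char: 'e')
  sorted[10] = um$millenni  (last char: 'i')
Last column: mlmnliu$nei
Original string S is at sorted index 7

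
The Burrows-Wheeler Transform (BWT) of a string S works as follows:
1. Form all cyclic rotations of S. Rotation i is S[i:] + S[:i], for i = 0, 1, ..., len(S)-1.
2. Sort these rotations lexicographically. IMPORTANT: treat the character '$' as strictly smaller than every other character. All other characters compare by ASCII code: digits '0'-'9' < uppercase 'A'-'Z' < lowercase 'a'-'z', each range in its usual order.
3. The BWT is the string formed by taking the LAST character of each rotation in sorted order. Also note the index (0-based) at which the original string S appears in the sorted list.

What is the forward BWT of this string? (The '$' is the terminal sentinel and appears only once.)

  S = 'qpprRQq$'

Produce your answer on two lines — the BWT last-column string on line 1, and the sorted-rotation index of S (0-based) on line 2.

Answer: qRrqpQ$p
6

Derivation:
All 8 rotations (rotation i = S[i:]+S[:i]):
  rot[0] = qpprRQq$
  rot[1] = pprRQq$q
  rot[2] = prRQq$qp
  rot[3] = rRQq$qpp
  rot[4] = RQq$qppr
  rot[5] = Qq$qpprR
  rot[6] = q$qpprRQ
  rot[7] = $qpprRQq
Sorted (with $ < everything):
  sorted[0] = $qpprRQq  (last char: 'q')
  sorted[1] = Qq$qpprR  (last char: 'R')
  sorted[2] = RQq$qppr  (last char: 'r')
  sorted[3] = pprRQq$q  (last char: 'q')
  sorted[4] = prRQq$qp  (last char: 'p')
  sorted[5] = q$qpprRQ  (last char: 'Q')
  sorted[6] = qpprRQq$  (last char: '$')
  sorted[7] = rRQq$qpp  (last char: 'p')
Last column: qRrqpQ$p
Original string S is at sorted index 6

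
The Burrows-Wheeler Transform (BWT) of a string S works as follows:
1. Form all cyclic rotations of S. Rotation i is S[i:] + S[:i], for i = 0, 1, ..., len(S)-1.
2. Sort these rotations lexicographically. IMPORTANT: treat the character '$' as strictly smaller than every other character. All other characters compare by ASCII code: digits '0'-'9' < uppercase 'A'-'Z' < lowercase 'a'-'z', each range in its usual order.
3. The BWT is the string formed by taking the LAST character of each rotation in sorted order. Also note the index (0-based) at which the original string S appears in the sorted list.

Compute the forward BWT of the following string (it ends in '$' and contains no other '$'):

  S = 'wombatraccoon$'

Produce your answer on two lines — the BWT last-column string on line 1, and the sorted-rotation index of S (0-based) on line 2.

All 14 rotations (rotation i = S[i:]+S[:i]):
  rot[0] = wombatraccoon$
  rot[1] = ombatraccoon$w
  rot[2] = mbatraccoon$wo
  rot[3] = batraccoon$wom
  rot[4] = atraccoon$womb
  rot[5] = traccoon$womba
  rot[6] = raccoon$wombat
  rot[7] = accoon$wombatr
  rot[8] = ccoon$wombatra
  rot[9] = coon$wombatrac
  rot[10] = oon$wombatracc
  rot[11] = on$wombatracco
  rot[12] = n$wombatraccoo
  rot[13] = $wombatraccoon
Sorted (with $ < everything):
  sorted[0] = $wombatraccoon  (last char: 'n')
  sorted[1] = accoon$wombatr  (last char: 'r')
  sorted[2] = atraccoon$womb  (last char: 'b')
  sorted[3] = batraccoon$wom  (last char: 'm')
  sorted[4] = ccoon$wombatra  (last char: 'a')
  sorted[5] = coon$wombatrac  (last char: 'c')
  sorted[6] = mbatraccoon$wo  (last char: 'o')
  sorted[7] = n$wombatraccoo  (last char: 'o')
  sorted[8] = ombatraccoon$w  (last char: 'w')
  sorted[9] = on$wombatracco  (last char: 'o')
  sorted[10] = oon$wombatracc  (last char: 'c')
  sorted[11] = raccoon$wombat  (last char: 't')
  sorted[12] = traccoon$womba  (last char: 'a')
  sorted[13] = wombatraccoon$  (last char: '$')
Last column: nrbmacoowocta$
Original string S is at sorted index 13

Answer: nrbmacoowocta$
13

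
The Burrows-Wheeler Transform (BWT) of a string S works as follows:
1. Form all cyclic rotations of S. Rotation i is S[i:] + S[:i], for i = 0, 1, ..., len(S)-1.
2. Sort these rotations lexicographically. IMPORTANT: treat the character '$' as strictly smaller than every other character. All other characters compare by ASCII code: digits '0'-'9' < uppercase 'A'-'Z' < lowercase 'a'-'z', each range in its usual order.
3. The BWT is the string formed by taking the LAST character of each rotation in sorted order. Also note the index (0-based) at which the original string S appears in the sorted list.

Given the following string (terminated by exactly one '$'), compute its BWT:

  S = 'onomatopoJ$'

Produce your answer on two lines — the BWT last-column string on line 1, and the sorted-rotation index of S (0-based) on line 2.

All 11 rotations (rotation i = S[i:]+S[:i]):
  rot[0] = onomatopoJ$
  rot[1] = nomatopoJ$o
  rot[2] = omatopoJ$on
  rot[3] = matopoJ$ono
  rot[4] = atopoJ$onom
  rot[5] = topoJ$onoma
  rot[6] = opoJ$onomat
  rot[7] = poJ$onomato
  rot[8] = oJ$onomatop
  rot[9] = J$onomatopo
  rot[10] = $onomatopoJ
Sorted (with $ < everything):
  sorted[0] = $onomatopoJ  (last char: 'J')
  sorted[1] = J$onomatopo  (last char: 'o')
  sorted[2] = atopoJ$onom  (last char: 'm')
  sorted[3] = matopoJ$ono  (last char: 'o')
  sorted[4] = nomatopoJ$o  (last char: 'o')
  sorted[5] = oJ$onomatop  (last char: 'p')
  sorted[6] = omatopoJ$on  (last char: 'n')
  sorted[7] = onomatopoJ$  (last char: '$')
  sorted[8] = opoJ$onomat  (last char: 't')
  sorted[9] = poJ$onomato  (last char: 'o')
  sorted[10] = topoJ$onoma  (last char: 'a')
Last column: Jomoopn$toa
Original string S is at sorted index 7

Answer: Jomoopn$toa
7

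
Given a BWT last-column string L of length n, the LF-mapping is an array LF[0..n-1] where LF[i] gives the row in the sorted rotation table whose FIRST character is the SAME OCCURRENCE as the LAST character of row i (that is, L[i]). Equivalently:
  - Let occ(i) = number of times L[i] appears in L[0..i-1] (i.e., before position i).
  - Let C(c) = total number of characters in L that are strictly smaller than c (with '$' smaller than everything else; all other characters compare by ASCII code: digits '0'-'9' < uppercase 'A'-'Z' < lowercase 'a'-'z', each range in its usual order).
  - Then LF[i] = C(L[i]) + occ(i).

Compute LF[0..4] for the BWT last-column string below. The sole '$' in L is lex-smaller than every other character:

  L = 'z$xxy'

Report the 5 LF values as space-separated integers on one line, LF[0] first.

Answer: 4 0 1 2 3

Derivation:
Char counts: '$':1, 'x':2, 'y':1, 'z':1
C (first-col start): C('$')=0, C('x')=1, C('y')=3, C('z')=4
L[0]='z': occ=0, LF[0]=C('z')+0=4+0=4
L[1]='$': occ=0, LF[1]=C('$')+0=0+0=0
L[2]='x': occ=0, LF[2]=C('x')+0=1+0=1
L[3]='x': occ=1, LF[3]=C('x')+1=1+1=2
L[4]='y': occ=0, LF[4]=C('y')+0=3+0=3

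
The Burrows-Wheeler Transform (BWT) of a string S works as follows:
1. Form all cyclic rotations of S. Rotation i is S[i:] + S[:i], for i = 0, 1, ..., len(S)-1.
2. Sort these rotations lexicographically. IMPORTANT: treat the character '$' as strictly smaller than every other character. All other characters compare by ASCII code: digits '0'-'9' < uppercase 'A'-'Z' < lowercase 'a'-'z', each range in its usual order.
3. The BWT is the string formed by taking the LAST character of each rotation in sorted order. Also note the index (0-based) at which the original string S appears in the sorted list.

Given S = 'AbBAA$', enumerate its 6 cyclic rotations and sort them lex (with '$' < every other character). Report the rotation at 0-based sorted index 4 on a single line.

All 6 rotations (rotation i = S[i:]+S[:i]):
  rot[0] = AbBAA$
  rot[1] = bBAA$A
  rot[2] = BAA$Ab
  rot[3] = AA$AbB
  rot[4] = A$AbBA
  rot[5] = $AbBAA
Sorted (with $ < everything):
  sorted[0] = $AbBAA
  sorted[1] = A$AbBA
  sorted[2] = AA$AbB
  sorted[3] = AbBAA$
  sorted[4] = BAA$Ab
  sorted[5] = bBAA$A
sorted[4] = BAA$Ab

Answer: BAA$Ab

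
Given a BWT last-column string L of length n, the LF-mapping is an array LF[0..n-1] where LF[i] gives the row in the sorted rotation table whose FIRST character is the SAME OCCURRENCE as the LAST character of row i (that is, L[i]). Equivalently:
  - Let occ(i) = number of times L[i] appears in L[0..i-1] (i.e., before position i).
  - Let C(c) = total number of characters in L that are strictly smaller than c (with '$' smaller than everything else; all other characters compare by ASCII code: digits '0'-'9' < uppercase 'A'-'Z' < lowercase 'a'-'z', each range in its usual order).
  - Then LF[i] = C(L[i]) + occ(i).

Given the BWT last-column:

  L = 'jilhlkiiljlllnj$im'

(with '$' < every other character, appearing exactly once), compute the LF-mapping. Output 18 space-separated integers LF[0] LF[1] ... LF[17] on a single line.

Answer: 6 2 10 1 11 9 3 4 12 7 13 14 15 17 8 0 5 16

Derivation:
Char counts: '$':1, 'h':1, 'i':4, 'j':3, 'k':1, 'l':6, 'm':1, 'n':1
C (first-col start): C('$')=0, C('h')=1, C('i')=2, C('j')=6, C('k')=9, C('l')=10, C('m')=16, C('n')=17
L[0]='j': occ=0, LF[0]=C('j')+0=6+0=6
L[1]='i': occ=0, LF[1]=C('i')+0=2+0=2
L[2]='l': occ=0, LF[2]=C('l')+0=10+0=10
L[3]='h': occ=0, LF[3]=C('h')+0=1+0=1
L[4]='l': occ=1, LF[4]=C('l')+1=10+1=11
L[5]='k': occ=0, LF[5]=C('k')+0=9+0=9
L[6]='i': occ=1, LF[6]=C('i')+1=2+1=3
L[7]='i': occ=2, LF[7]=C('i')+2=2+2=4
L[8]='l': occ=2, LF[8]=C('l')+2=10+2=12
L[9]='j': occ=1, LF[9]=C('j')+1=6+1=7
L[10]='l': occ=3, LF[10]=C('l')+3=10+3=13
L[11]='l': occ=4, LF[11]=C('l')+4=10+4=14
L[12]='l': occ=5, LF[12]=C('l')+5=10+5=15
L[13]='n': occ=0, LF[13]=C('n')+0=17+0=17
L[14]='j': occ=2, LF[14]=C('j')+2=6+2=8
L[15]='$': occ=0, LF[15]=C('$')+0=0+0=0
L[16]='i': occ=3, LF[16]=C('i')+3=2+3=5
L[17]='m': occ=0, LF[17]=C('m')+0=16+0=16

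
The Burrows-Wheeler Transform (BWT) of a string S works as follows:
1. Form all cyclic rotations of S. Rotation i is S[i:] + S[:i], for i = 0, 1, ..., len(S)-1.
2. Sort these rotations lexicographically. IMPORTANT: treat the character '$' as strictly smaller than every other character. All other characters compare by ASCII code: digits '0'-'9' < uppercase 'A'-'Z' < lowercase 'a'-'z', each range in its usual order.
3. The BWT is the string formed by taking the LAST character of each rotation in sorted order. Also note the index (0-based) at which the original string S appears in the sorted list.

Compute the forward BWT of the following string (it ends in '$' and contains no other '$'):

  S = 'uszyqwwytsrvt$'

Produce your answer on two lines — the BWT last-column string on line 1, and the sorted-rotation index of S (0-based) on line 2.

Answer: tystuvy$rqwzws
7

Derivation:
All 14 rotations (rotation i = S[i:]+S[:i]):
  rot[0] = uszyqwwytsrvt$
  rot[1] = szyqwwytsrvt$u
  rot[2] = zyqwwytsrvt$us
  rot[3] = yqwwytsrvt$usz
  rot[4] = qwwytsrvt$uszy
  rot[5] = wwytsrvt$uszyq
  rot[6] = wytsrvt$uszyqw
  rot[7] = ytsrvt$uszyqww
  rot[8] = tsrvt$uszyqwwy
  rot[9] = srvt$uszyqwwyt
  rot[10] = rvt$uszyqwwyts
  rot[11] = vt$uszyqwwytsr
  rot[12] = t$uszyqwwytsrv
  rot[13] = $uszyqwwytsrvt
Sorted (with $ < everything):
  sorted[0] = $uszyqwwytsrvt  (last char: 't')
  sorted[1] = qwwytsrvt$uszy  (last char: 'y')
  sorted[2] = rvt$uszyqwwyts  (last char: 's')
  sorted[3] = srvt$uszyqwwyt  (last char: 't')
  sorted[4] = szyqwwytsrvt$u  (last char: 'u')
  sorted[5] = t$uszyqwwytsrv  (last char: 'v')
  sorted[6] = tsrvt$uszyqwwy  (last char: 'y')
  sorted[7] = uszyqwwytsrvt$  (last char: '$')
  sorted[8] = vt$uszyqwwytsr  (last char: 'r')
  sorted[9] = wwytsrvt$uszyq  (last char: 'q')
  sorted[10] = wytsrvt$uszyqw  (last char: 'w')
  sorted[11] = yqwwytsrvt$usz  (last char: 'z')
  sorted[12] = ytsrvt$uszyqww  (last char: 'w')
  sorted[13] = zyqwwytsrvt$us  (last char: 's')
Last column: tystuvy$rqwzws
Original string S is at sorted index 7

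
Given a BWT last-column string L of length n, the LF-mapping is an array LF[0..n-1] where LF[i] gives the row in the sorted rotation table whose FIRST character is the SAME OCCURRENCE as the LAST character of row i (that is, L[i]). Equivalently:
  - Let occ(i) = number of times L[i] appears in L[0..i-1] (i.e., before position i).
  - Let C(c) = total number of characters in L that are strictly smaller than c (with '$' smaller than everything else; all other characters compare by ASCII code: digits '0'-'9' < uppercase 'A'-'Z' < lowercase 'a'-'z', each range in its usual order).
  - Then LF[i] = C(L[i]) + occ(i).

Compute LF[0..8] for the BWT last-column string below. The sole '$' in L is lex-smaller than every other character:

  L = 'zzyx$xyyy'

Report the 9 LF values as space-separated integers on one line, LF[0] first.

Char counts: '$':1, 'x':2, 'y':4, 'z':2
C (first-col start): C('$')=0, C('x')=1, C('y')=3, C('z')=7
L[0]='z': occ=0, LF[0]=C('z')+0=7+0=7
L[1]='z': occ=1, LF[1]=C('z')+1=7+1=8
L[2]='y': occ=0, LF[2]=C('y')+0=3+0=3
L[3]='x': occ=0, LF[3]=C('x')+0=1+0=1
L[4]='$': occ=0, LF[4]=C('$')+0=0+0=0
L[5]='x': occ=1, LF[5]=C('x')+1=1+1=2
L[6]='y': occ=1, LF[6]=C('y')+1=3+1=4
L[7]='y': occ=2, LF[7]=C('y')+2=3+2=5
L[8]='y': occ=3, LF[8]=C('y')+3=3+3=6

Answer: 7 8 3 1 0 2 4 5 6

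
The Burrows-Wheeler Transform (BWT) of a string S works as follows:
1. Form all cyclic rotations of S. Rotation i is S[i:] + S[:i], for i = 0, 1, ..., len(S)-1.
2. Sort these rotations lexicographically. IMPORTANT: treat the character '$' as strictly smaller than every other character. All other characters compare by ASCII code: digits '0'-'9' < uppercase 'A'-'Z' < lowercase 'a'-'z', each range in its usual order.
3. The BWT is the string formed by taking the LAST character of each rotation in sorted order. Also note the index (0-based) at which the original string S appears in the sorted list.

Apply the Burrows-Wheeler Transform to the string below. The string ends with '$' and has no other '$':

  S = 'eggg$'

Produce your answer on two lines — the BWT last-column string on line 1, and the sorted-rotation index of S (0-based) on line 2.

Answer: g$gge
1

Derivation:
All 5 rotations (rotation i = S[i:]+S[:i]):
  rot[0] = eggg$
  rot[1] = ggg$e
  rot[2] = gg$eg
  rot[3] = g$egg
  rot[4] = $eggg
Sorted (with $ < everything):
  sorted[0] = $eggg  (last char: 'g')
  sorted[1] = eggg$  (last char: '$')
  sorted[2] = g$egg  (last char: 'g')
  sorted[3] = gg$eg  (last char: 'g')
  sorted[4] = ggg$e  (last char: 'e')
Last column: g$gge
Original string S is at sorted index 1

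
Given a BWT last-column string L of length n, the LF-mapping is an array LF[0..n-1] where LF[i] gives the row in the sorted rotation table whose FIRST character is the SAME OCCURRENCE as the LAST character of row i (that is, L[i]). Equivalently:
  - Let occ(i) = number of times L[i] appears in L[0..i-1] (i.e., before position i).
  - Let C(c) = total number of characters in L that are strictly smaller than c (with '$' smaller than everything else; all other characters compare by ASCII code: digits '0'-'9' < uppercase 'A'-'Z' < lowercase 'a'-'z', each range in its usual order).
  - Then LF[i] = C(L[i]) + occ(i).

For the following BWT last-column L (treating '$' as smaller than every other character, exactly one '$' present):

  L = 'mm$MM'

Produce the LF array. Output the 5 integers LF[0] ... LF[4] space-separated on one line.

Char counts: '$':1, 'M':2, 'm':2
C (first-col start): C('$')=0, C('M')=1, C('m')=3
L[0]='m': occ=0, LF[0]=C('m')+0=3+0=3
L[1]='m': occ=1, LF[1]=C('m')+1=3+1=4
L[2]='$': occ=0, LF[2]=C('$')+0=0+0=0
L[3]='M': occ=0, LF[3]=C('M')+0=1+0=1
L[4]='M': occ=1, LF[4]=C('M')+1=1+1=2

Answer: 3 4 0 1 2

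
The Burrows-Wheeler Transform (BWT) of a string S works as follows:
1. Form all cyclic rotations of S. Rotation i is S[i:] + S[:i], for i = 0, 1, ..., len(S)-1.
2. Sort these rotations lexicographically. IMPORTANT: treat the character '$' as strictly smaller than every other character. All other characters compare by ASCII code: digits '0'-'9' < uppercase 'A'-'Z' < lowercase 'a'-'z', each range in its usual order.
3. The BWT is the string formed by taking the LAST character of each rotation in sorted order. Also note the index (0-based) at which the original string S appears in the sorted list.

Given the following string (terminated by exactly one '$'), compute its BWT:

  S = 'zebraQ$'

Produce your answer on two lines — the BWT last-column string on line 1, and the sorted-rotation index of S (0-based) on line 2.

All 7 rotations (rotation i = S[i:]+S[:i]):
  rot[0] = zebraQ$
  rot[1] = ebraQ$z
  rot[2] = braQ$ze
  rot[3] = raQ$zeb
  rot[4] = aQ$zebr
  rot[5] = Q$zebra
  rot[6] = $zebraQ
Sorted (with $ < everything):
  sorted[0] = $zebraQ  (last char: 'Q')
  sorted[1] = Q$zebra  (last char: 'a')
  sorted[2] = aQ$zebr  (last char: 'r')
  sorted[3] = braQ$ze  (last char: 'e')
  sorted[4] = ebraQ$z  (last char: 'z')
  sorted[5] = raQ$zeb  (last char: 'b')
  sorted[6] = zebraQ$  (last char: '$')
Last column: Qarezb$
Original string S is at sorted index 6

Answer: Qarezb$
6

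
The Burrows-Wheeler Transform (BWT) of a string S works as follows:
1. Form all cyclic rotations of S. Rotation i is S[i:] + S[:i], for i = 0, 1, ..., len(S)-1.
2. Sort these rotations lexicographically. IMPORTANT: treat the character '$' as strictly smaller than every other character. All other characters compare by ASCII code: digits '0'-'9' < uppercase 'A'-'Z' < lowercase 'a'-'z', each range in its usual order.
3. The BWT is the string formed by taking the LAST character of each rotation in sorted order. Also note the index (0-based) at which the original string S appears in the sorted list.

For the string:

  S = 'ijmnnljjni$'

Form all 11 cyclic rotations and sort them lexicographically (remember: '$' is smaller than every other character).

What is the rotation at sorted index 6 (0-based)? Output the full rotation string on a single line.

All 11 rotations (rotation i = S[i:]+S[:i]):
  rot[0] = ijmnnljjni$
  rot[1] = jmnnljjni$i
  rot[2] = mnnljjni$ij
  rot[3] = nnljjni$ijm
  rot[4] = nljjni$ijmn
  rot[5] = ljjni$ijmnn
  rot[6] = jjni$ijmnnl
  rot[7] = jni$ijmnnlj
  rot[8] = ni$ijmnnljj
  rot[9] = i$ijmnnljjn
  rot[10] = $ijmnnljjni
Sorted (with $ < everything):
  sorted[0] = $ijmnnljjni
  sorted[1] = i$ijmnnljjn
  sorted[2] = ijmnnljjni$
  sorted[3] = jjni$ijmnnl
  sorted[4] = jmnnljjni$i
  sorted[5] = jni$ijmnnlj
  sorted[6] = ljjni$ijmnn
  sorted[7] = mnnljjni$ij
  sorted[8] = ni$ijmnnljj
  sorted[9] = nljjni$ijmn
  sorted[10] = nnljjni$ijm
sorted[6] = ljjni$ijmnn

Answer: ljjni$ijmnn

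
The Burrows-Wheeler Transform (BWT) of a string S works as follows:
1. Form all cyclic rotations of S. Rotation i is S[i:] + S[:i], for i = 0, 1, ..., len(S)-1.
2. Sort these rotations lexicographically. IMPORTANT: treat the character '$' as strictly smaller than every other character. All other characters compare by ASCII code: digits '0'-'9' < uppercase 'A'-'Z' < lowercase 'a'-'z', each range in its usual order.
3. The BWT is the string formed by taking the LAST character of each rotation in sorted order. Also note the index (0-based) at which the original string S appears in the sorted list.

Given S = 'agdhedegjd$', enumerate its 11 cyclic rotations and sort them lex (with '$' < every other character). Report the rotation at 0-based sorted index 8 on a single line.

Answer: gjd$agdhede

Derivation:
All 11 rotations (rotation i = S[i:]+S[:i]):
  rot[0] = agdhedegjd$
  rot[1] = gdhedegjd$a
  rot[2] = dhedegjd$ag
  rot[3] = hedegjd$agd
  rot[4] = edegjd$agdh
  rot[5] = degjd$agdhe
  rot[6] = egjd$agdhed
  rot[7] = gjd$agdhede
  rot[8] = jd$agdhedeg
  rot[9] = d$agdhedegj
  rot[10] = $agdhedegjd
Sorted (with $ < everything):
  sorted[0] = $agdhedegjd
  sorted[1] = agdhedegjd$
  sorted[2] = d$agdhedegj
  sorted[3] = degjd$agdhe
  sorted[4] = dhedegjd$ag
  sorted[5] = edegjd$agdh
  sorted[6] = egjd$agdhed
  sorted[7] = gdhedegjd$a
  sorted[8] = gjd$agdhede
  sorted[9] = hedegjd$agd
  sorted[10] = jd$agdhedeg
sorted[8] = gjd$agdhede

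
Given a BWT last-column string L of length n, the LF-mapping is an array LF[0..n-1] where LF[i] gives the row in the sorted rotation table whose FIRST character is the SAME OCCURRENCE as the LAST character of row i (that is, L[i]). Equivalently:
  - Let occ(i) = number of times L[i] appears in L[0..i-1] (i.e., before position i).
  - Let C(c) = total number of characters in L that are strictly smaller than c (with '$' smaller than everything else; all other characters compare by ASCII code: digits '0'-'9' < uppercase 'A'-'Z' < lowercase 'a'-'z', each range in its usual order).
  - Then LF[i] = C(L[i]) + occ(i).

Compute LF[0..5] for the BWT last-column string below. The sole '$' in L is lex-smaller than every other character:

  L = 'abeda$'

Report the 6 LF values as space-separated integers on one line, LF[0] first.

Answer: 1 3 5 4 2 0

Derivation:
Char counts: '$':1, 'a':2, 'b':1, 'd':1, 'e':1
C (first-col start): C('$')=0, C('a')=1, C('b')=3, C('d')=4, C('e')=5
L[0]='a': occ=0, LF[0]=C('a')+0=1+0=1
L[1]='b': occ=0, LF[1]=C('b')+0=3+0=3
L[2]='e': occ=0, LF[2]=C('e')+0=5+0=5
L[3]='d': occ=0, LF[3]=C('d')+0=4+0=4
L[4]='a': occ=1, LF[4]=C('a')+1=1+1=2
L[5]='$': occ=0, LF[5]=C('$')+0=0+0=0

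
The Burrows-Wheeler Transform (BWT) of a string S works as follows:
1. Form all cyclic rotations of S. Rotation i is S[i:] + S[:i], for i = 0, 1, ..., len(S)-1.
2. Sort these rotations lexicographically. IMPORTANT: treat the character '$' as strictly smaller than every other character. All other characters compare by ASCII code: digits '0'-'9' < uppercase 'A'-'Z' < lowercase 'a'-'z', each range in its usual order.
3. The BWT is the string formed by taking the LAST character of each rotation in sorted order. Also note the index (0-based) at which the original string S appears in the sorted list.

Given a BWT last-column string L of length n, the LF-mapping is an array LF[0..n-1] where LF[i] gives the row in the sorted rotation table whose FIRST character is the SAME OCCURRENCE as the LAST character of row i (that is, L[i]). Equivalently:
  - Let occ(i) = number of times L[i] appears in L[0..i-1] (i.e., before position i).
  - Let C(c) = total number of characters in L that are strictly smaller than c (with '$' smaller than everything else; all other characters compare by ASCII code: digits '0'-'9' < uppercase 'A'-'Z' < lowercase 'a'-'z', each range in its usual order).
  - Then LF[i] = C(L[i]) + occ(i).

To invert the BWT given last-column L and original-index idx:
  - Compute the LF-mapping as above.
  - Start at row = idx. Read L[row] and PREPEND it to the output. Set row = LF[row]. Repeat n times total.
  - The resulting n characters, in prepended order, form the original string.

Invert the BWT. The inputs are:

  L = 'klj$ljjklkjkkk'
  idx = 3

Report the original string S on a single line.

Answer: jkkkljklkljjk$

Derivation:
LF mapping: 5 11 1 0 12 2 3 6 13 7 4 8 9 10
Walk LF starting at row 3, prepending L[row]:
  step 1: row=3, L[3]='$', prepend. Next row=LF[3]=0
  step 2: row=0, L[0]='k', prepend. Next row=LF[0]=5
  step 3: row=5, L[5]='j', prepend. Next row=LF[5]=2
  step 4: row=2, L[2]='j', prepend. Next row=LF[2]=1
  step 5: row=1, L[1]='l', prepend. Next row=LF[1]=11
  step 6: row=11, L[11]='k', prepend. Next row=LF[11]=8
  step 7: row=8, L[8]='l', prepend. Next row=LF[8]=13
  step 8: row=13, L[13]='k', prepend. Next row=LF[13]=10
  step 9: row=10, L[10]='j', prepend. Next row=LF[10]=4
  step 10: row=4, L[4]='l', prepend. Next row=LF[4]=12
  step 11: row=12, L[12]='k', prepend. Next row=LF[12]=9
  step 12: row=9, L[9]='k', prepend. Next row=LF[9]=7
  step 13: row=7, L[7]='k', prepend. Next row=LF[7]=6
  step 14: row=6, L[6]='j', prepend. Next row=LF[6]=3
Reversed output: jkkkljklkljjk$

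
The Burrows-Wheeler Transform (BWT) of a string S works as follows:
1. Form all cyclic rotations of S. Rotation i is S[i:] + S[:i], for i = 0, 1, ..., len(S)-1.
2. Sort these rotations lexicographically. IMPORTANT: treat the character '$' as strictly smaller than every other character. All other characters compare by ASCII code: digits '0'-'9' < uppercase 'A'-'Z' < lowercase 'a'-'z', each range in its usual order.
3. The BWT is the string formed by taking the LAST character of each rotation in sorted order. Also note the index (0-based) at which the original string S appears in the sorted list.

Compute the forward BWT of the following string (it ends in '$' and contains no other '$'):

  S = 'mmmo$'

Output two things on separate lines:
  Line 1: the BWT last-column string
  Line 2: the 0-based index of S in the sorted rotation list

Answer: o$mmm
1

Derivation:
All 5 rotations (rotation i = S[i:]+S[:i]):
  rot[0] = mmmo$
  rot[1] = mmo$m
  rot[2] = mo$mm
  rot[3] = o$mmm
  rot[4] = $mmmo
Sorted (with $ < everything):
  sorted[0] = $mmmo  (last char: 'o')
  sorted[1] = mmmo$  (last char: '$')
  sorted[2] = mmo$m  (last char: 'm')
  sorted[3] = mo$mm  (last char: 'm')
  sorted[4] = o$mmm  (last char: 'm')
Last column: o$mmm
Original string S is at sorted index 1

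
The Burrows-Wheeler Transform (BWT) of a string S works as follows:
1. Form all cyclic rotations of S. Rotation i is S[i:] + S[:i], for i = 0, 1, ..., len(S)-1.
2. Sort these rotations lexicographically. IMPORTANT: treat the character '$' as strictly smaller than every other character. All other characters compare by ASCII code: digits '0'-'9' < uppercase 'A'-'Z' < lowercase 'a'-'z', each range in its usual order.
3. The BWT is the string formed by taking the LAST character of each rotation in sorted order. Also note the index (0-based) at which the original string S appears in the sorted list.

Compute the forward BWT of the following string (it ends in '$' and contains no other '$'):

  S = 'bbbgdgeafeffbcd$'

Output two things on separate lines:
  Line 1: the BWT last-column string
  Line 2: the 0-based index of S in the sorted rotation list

All 16 rotations (rotation i = S[i:]+S[:i]):
  rot[0] = bbbgdgeafeffbcd$
  rot[1] = bbgdgeafeffbcd$b
  rot[2] = bgdgeafeffbcd$bb
  rot[3] = gdgeafeffbcd$bbb
  rot[4] = dgeafeffbcd$bbbg
  rot[5] = geafeffbcd$bbbgd
  rot[6] = eafeffbcd$bbbgdg
  rot[7] = afeffbcd$bbbgdge
  rot[8] = feffbcd$bbbgdgea
  rot[9] = effbcd$bbbgdgeaf
  rot[10] = ffbcd$bbbgdgeafe
  rot[11] = fbcd$bbbgdgeafef
  rot[12] = bcd$bbbgdgeafeff
  rot[13] = cd$bbbgdgeafeffb
  rot[14] = d$bbbgdgeafeffbc
  rot[15] = $bbbgdgeafeffbcd
Sorted (with $ < everything):
  sorted[0] = $bbbgdgeafeffbcd  (last char: 'd')
  sorted[1] = afeffbcd$bbbgdge  (last char: 'e')
  sorted[2] = bbbgdgeafeffbcd$  (last char: '$')
  sorted[3] = bbgdgeafeffbcd$b  (last char: 'b')
  sorted[4] = bcd$bbbgdgeafeff  (last char: 'f')
  sorted[5] = bgdgeafeffbcd$bb  (last char: 'b')
  sorted[6] = cd$bbbgdgeafeffb  (last char: 'b')
  sorted[7] = d$bbbgdgeafeffbc  (last char: 'c')
  sorted[8] = dgeafeffbcd$bbbg  (last char: 'g')
  sorted[9] = eafeffbcd$bbbgdg  (last char: 'g')
  sorted[10] = effbcd$bbbgdgeaf  (last char: 'f')
  sorted[11] = fbcd$bbbgdgeafef  (last char: 'f')
  sorted[12] = feffbcd$bbbgdgea  (last char: 'a')
  sorted[13] = ffbcd$bbbgdgeafe  (last char: 'e')
  sorted[14] = gdgeafeffbcd$bbb  (last char: 'b')
  sorted[15] = geafeffbcd$bbbgd  (last char: 'd')
Last column: de$bfbbcggffaebd
Original string S is at sorted index 2

Answer: de$bfbbcggffaebd
2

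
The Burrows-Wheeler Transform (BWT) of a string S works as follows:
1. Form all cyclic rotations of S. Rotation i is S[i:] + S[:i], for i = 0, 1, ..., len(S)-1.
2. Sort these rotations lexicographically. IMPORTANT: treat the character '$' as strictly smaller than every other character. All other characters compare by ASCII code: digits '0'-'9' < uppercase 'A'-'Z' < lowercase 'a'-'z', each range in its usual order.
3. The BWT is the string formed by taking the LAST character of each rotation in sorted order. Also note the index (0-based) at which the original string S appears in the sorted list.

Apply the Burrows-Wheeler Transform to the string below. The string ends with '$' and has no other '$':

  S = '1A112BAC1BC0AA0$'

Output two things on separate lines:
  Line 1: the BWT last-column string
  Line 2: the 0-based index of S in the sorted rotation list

All 16 rotations (rotation i = S[i:]+S[:i]):
  rot[0] = 1A112BAC1BC0AA0$
  rot[1] = A112BAC1BC0AA0$1
  rot[2] = 112BAC1BC0AA0$1A
  rot[3] = 12BAC1BC0AA0$1A1
  rot[4] = 2BAC1BC0AA0$1A11
  rot[5] = BAC1BC0AA0$1A112
  rot[6] = AC1BC0AA0$1A112B
  rot[7] = C1BC0AA0$1A112BA
  rot[8] = 1BC0AA0$1A112BAC
  rot[9] = BC0AA0$1A112BAC1
  rot[10] = C0AA0$1A112BAC1B
  rot[11] = 0AA0$1A112BAC1BC
  rot[12] = AA0$1A112BAC1BC0
  rot[13] = A0$1A112BAC1BC0A
  rot[14] = 0$1A112BAC1BC0AA
  rot[15] = $1A112BAC1BC0AA0
Sorted (with $ < everything):
  sorted[0] = $1A112BAC1BC0AA0  (last char: '0')
  sorted[1] = 0$1A112BAC1BC0AA  (last char: 'A')
  sorted[2] = 0AA0$1A112BAC1BC  (last char: 'C')
  sorted[3] = 112BAC1BC0AA0$1A  (last char: 'A')
  sorted[4] = 12BAC1BC0AA0$1A1  (last char: '1')
  sorted[5] = 1A112BAC1BC0AA0$  (last char: '$')
  sorted[6] = 1BC0AA0$1A112BAC  (last char: 'C')
  sorted[7] = 2BAC1BC0AA0$1A11  (last char: '1')
  sorted[8] = A0$1A112BAC1BC0A  (last char: 'A')
  sorted[9] = A112BAC1BC0AA0$1  (last char: '1')
  sorted[10] = AA0$1A112BAC1BC0  (last char: '0')
  sorted[11] = AC1BC0AA0$1A112B  (last char: 'B')
  sorted[12] = BAC1BC0AA0$1A112  (last char: '2')
  sorted[13] = BC0AA0$1A112BAC1  (last char: '1')
  sorted[14] = C0AA0$1A112BAC1B  (last char: 'B')
  sorted[15] = C1BC0AA0$1A112BA  (last char: 'A')
Last column: 0ACA1$C1A10B21BA
Original string S is at sorted index 5

Answer: 0ACA1$C1A10B21BA
5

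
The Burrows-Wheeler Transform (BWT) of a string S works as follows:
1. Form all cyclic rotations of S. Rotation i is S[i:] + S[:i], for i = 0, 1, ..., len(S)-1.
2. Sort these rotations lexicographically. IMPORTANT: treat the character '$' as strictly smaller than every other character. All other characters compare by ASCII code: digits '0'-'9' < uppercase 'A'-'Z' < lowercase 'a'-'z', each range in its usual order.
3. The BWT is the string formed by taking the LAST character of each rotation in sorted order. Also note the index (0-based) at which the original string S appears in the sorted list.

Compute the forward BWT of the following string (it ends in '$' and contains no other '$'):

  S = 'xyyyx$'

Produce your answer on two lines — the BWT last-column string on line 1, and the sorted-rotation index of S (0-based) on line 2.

All 6 rotations (rotation i = S[i:]+S[:i]):
  rot[0] = xyyyx$
  rot[1] = yyyx$x
  rot[2] = yyx$xy
  rot[3] = yx$xyy
  rot[4] = x$xyyy
  rot[5] = $xyyyx
Sorted (with $ < everything):
  sorted[0] = $xyyyx  (last char: 'x')
  sorted[1] = x$xyyy  (last char: 'y')
  sorted[2] = xyyyx$  (last char: '$')
  sorted[3] = yx$xyy  (last char: 'y')
  sorted[4] = yyx$xy  (last char: 'y')
  sorted[5] = yyyx$x  (last char: 'x')
Last column: xy$yyx
Original string S is at sorted index 2

Answer: xy$yyx
2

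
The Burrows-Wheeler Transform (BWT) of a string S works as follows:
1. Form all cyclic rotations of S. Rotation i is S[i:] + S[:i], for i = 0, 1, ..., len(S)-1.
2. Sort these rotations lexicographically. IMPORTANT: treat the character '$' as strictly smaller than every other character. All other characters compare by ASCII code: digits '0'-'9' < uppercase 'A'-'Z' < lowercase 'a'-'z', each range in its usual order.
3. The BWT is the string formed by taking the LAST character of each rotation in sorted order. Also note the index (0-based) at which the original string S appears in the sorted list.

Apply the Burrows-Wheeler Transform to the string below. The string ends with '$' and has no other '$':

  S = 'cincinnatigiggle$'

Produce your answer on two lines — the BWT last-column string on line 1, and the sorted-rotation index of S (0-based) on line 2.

Answer: en$nliiggtccgniia
2

Derivation:
All 17 rotations (rotation i = S[i:]+S[:i]):
  rot[0] = cincinnatigiggle$
  rot[1] = incinnatigiggle$c
  rot[2] = ncinnatigiggle$ci
  rot[3] = cinnatigiggle$cin
  rot[4] = innatigiggle$cinc
  rot[5] = nnatigiggle$cinci
  rot[6] = natigiggle$cincin
  rot[7] = atigiggle$cincinn
  rot[8] = tigiggle$cincinna
  rot[9] = igiggle$cincinnat
  rot[10] = giggle$cincinnati
  rot[11] = iggle$cincinnatig
  rot[12] = ggle$cincinnatigi
  rot[13] = gle$cincinnatigig
  rot[14] = le$cincinnatigigg
  rot[15] = e$cincinnatigiggl
  rot[16] = $cincinnatigiggle
Sorted (with $ < everything):
  sorted[0] = $cincinnatigiggle  (last char: 'e')
  sorted[1] = atigiggle$cincinn  (last char: 'n')
  sorted[2] = cincinnatigiggle$  (last char: '$')
  sorted[3] = cinnatigiggle$cin  (last char: 'n')
  sorted[4] = e$cincinnatigiggl  (last char: 'l')
  sorted[5] = ggle$cincinnatigi  (last char: 'i')
  sorted[6] = giggle$cincinnati  (last char: 'i')
  sorted[7] = gle$cincinnatigig  (last char: 'g')
  sorted[8] = iggle$cincinnatig  (last char: 'g')
  sorted[9] = igiggle$cincinnat  (last char: 't')
  sorted[10] = incinnatigiggle$c  (last char: 'c')
  sorted[11] = innatigiggle$cinc  (last char: 'c')
  sorted[12] = le$cincinnatigigg  (last char: 'g')
  sorted[13] = natigiggle$cincin  (last char: 'n')
  sorted[14] = ncinnatigiggle$ci  (last char: 'i')
  sorted[15] = nnatigiggle$cinci  (last char: 'i')
  sorted[16] = tigiggle$cincinna  (last char: 'a')
Last column: en$nliiggtccgniia
Original string S is at sorted index 2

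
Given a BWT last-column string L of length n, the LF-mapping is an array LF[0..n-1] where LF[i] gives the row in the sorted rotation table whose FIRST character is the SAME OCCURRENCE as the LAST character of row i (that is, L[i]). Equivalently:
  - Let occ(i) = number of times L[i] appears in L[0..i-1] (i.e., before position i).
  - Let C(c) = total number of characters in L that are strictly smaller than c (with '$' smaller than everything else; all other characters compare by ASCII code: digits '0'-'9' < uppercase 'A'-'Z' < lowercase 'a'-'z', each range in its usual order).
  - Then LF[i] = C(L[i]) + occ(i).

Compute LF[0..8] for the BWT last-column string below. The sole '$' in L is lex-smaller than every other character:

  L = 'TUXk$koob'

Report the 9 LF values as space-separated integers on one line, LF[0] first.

Char counts: '$':1, 'T':1, 'U':1, 'X':1, 'b':1, 'k':2, 'o':2
C (first-col start): C('$')=0, C('T')=1, C('U')=2, C('X')=3, C('b')=4, C('k')=5, C('o')=7
L[0]='T': occ=0, LF[0]=C('T')+0=1+0=1
L[1]='U': occ=0, LF[1]=C('U')+0=2+0=2
L[2]='X': occ=0, LF[2]=C('X')+0=3+0=3
L[3]='k': occ=0, LF[3]=C('k')+0=5+0=5
L[4]='$': occ=0, LF[4]=C('$')+0=0+0=0
L[5]='k': occ=1, LF[5]=C('k')+1=5+1=6
L[6]='o': occ=0, LF[6]=C('o')+0=7+0=7
L[7]='o': occ=1, LF[7]=C('o')+1=7+1=8
L[8]='b': occ=0, LF[8]=C('b')+0=4+0=4

Answer: 1 2 3 5 0 6 7 8 4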